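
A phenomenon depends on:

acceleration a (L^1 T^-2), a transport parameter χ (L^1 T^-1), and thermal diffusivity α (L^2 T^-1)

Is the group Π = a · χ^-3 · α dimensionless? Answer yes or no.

yes

Sum the exponent of each base dimension across the product:
  L: [a]_L − 3·[χ]_L + [α]_L = (1) − 3·(1) + (2) = 0
  T: [a]_T − 3·[χ]_T + [α]_T = (-2) − 3·(-1) + (-1) = 0
All base exponents vanish — dimensionless.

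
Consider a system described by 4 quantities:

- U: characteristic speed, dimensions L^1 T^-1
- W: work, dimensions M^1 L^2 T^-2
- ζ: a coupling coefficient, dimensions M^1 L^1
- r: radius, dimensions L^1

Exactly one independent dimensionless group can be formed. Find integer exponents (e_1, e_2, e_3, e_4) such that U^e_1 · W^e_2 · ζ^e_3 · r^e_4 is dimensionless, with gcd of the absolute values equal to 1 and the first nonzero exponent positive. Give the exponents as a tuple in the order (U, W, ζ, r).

(2, -1, 1, -1)

M: e_1·(0) + e_2·(1) + e_3·(1) + e_4·(0) = 0
L: e_1·(1) + e_2·(2) + e_3·(1) + e_4·(1) = 0
T: e_1·(-1) + e_2·(-2) + e_3·(0) + e_4·(0) = 0
Solving this homogeneous linear system for the smallest-integer solution (first nonzero entry positive) gives (2, -1, 1, -1).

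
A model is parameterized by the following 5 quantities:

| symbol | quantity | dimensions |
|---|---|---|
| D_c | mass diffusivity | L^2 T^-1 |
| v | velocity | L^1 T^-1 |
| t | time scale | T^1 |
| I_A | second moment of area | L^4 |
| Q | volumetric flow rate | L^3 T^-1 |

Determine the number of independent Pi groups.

There are 5 variables and 2 base dimensions (L, T).
The dimension matrix has rank 2.
Independent dimensionless groups: 5 − 2 = 3.

3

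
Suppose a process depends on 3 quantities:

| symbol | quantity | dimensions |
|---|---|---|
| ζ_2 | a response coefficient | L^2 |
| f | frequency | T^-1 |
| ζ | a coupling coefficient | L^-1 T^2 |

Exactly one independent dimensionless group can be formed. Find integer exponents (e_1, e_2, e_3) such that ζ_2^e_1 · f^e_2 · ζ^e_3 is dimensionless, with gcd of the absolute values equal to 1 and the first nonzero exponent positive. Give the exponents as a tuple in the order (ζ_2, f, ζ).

L: e_1·(2) + e_2·(0) + e_3·(-1) = 0
T: e_1·(0) + e_2·(-1) + e_3·(2) = 0
Solving this homogeneous linear system for the smallest-integer solution (first nonzero entry positive) gives (1, 4, 2).

(1, 4, 2)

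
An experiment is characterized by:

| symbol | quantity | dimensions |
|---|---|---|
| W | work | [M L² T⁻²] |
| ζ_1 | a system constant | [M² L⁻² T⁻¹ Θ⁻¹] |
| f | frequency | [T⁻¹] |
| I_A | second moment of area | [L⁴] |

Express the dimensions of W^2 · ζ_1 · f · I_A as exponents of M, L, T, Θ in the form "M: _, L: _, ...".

M: 4, L: 6, T: -6, Θ: -1

Collect each base-dimension exponent across the product:
  M: 2·(1) + (2) + (0) + (0) = 4
  L: 2·(2) + (-2) + (0) + (4) = 6
  T: 2·(-2) + (-1) + (-1) + (0) = -6
  Θ: 2·(0) + (-1) + (0) + (0) = -1
So the dimensions are [M⁴ L⁶ T⁻⁶ Θ⁻¹].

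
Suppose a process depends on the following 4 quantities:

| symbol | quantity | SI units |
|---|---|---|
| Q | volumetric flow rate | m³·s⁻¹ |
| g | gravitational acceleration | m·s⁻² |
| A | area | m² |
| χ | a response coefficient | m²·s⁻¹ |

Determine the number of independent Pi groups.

There are 4 variables and 2 base dimensions (L, T).
The dimension matrix has rank 2.
Independent dimensionless groups: 4 − 2 = 2.

2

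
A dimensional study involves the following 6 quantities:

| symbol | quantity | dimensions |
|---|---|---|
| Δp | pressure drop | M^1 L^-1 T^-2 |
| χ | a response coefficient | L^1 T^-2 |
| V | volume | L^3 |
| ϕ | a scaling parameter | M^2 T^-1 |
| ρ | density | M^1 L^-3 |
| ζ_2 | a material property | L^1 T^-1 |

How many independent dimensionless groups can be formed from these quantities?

There are 6 variables and 3 base dimensions (M, L, T).
The dimension matrix has rank 3.
Independent dimensionless groups: 6 − 3 = 3.

3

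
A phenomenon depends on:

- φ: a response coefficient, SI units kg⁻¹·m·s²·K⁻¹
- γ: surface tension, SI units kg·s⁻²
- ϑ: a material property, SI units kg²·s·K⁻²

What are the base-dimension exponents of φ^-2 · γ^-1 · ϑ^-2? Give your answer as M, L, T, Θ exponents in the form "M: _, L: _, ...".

Collect each base-dimension exponent across the product:
  M: −2·(-1) − (1) − 2·(2) = -3
  L: −2·(1) − (0) − 2·(0) = -2
  T: −2·(2) − (-2) − 2·(1) = -4
  Θ: −2·(-1) − (0) − 2·(-2) = 6
So the dimensions are [M⁻³ L⁻² T⁻⁴ Θ⁶].

M: -3, L: -2, T: -4, Θ: 6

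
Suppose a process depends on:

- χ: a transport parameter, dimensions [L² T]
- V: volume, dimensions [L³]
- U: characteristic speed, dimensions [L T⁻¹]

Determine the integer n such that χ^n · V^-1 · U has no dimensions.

1

Balance the L exponent: (2)·n from χ, plus −(3) + (1) = -2 from the rest, must sum to zero.
2n − 2 = 0, so n = 1.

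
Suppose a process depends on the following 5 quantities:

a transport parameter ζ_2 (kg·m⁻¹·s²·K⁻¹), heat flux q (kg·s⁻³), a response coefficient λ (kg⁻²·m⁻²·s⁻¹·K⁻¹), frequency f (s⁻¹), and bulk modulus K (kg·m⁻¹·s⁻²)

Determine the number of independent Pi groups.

1

There are 5 variables and 4 base dimensions (M, L, T, Θ).
The dimension matrix has rank 4.
Independent dimensionless groups: 5 − 4 = 1.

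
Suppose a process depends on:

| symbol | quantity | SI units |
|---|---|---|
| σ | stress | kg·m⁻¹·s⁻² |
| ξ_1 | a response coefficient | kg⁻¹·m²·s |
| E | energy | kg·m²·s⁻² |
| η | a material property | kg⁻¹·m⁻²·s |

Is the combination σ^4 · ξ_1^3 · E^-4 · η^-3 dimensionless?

Sum the exponent of each base dimension across the product:
  M: 4·[σ]_M + 3·[ξ_1]_M − 4·[E]_M − 3·[η]_M = 4·(1) + 3·(-1) − 4·(1) − 3·(-1) = 0
  L: 4·[σ]_L + 3·[ξ_1]_L − 4·[E]_L − 3·[η]_L = 4·(-1) + 3·(2) − 4·(2) − 3·(-2) = 0
  T: 4·[σ]_T + 3·[ξ_1]_T − 4·[E]_T − 3·[η]_T = 4·(-2) + 3·(1) − 4·(-2) − 3·(1) = 0
All base exponents vanish — dimensionless.

yes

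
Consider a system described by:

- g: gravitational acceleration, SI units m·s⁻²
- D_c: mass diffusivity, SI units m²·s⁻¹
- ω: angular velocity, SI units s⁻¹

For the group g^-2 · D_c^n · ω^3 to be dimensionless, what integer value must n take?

1

Balance the L exponent: (2)·n from D_c, plus −2·(1) + 3·(0) = -2 from the rest, must sum to zero.
2n − 2 = 0, so n = 1.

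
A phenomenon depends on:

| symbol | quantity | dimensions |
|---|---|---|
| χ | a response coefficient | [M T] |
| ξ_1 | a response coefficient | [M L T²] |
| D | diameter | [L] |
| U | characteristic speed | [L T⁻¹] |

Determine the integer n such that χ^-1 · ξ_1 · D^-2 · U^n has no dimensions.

1

Balance the L exponent: (1)·n from U, plus −(0) + (1) − 2·(1) = -1 from the rest, must sum to zero.
n − 1 = 0, so n = 1.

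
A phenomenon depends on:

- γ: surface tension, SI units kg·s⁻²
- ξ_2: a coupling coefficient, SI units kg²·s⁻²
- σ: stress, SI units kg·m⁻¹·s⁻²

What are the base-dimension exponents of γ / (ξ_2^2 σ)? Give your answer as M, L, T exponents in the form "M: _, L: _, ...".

M: -4, L: 1, T: 4

Collect each base-dimension exponent across the product:
  M: (1) − 2·(2) − (1) = -4
  L: (0) − 2·(0) − (-1) = 1
  T: (-2) − 2·(-2) − (-2) = 4
So the dimensions are [M⁻⁴ L T⁴].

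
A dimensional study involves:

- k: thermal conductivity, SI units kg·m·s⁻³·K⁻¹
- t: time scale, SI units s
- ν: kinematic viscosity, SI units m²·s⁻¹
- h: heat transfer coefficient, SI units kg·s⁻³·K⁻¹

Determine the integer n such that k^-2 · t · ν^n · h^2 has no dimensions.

Balance the L exponent: (2)·n from ν, plus −2·(1) + (0) + 2·(0) = -2 from the rest, must sum to zero.
2n − 2 = 0, so n = 1.

1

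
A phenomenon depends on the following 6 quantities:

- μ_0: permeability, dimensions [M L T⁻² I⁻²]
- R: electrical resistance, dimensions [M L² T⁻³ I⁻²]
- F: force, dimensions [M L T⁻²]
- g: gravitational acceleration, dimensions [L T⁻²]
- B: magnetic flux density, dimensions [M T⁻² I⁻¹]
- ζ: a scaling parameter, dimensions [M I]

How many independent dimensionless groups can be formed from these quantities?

There are 6 variables and 4 base dimensions (M, L, T, I).
The dimension matrix has rank 4.
Independent dimensionless groups: 6 − 4 = 2.

2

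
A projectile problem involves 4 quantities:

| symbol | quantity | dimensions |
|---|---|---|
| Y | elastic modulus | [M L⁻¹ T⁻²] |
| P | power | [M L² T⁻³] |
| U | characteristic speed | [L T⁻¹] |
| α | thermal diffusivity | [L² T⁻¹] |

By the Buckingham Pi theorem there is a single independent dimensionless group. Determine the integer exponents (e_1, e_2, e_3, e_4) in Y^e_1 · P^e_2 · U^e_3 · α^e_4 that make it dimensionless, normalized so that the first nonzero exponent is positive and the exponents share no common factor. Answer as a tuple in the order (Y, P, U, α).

M: e_1·(1) + e_2·(1) + e_3·(0) + e_4·(0) = 0
L: e_1·(-1) + e_2·(2) + e_3·(1) + e_4·(2) = 0
T: e_1·(-2) + e_2·(-3) + e_3·(-1) + e_4·(-1) = 0
Solving this homogeneous linear system for the smallest-integer solution (first nonzero entry positive) gives (1, -1, -1, 2).

(1, -1, -1, 2)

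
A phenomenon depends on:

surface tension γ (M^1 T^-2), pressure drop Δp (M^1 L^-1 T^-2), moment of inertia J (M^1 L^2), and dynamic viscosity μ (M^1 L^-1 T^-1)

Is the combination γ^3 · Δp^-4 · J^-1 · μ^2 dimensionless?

Sum the exponent of each base dimension across the product:
  M: 3·[γ]_M − 4·[Δp]_M − [J]_M + 2·[μ]_M = 3·(1) − 4·(1) − (1) + 2·(1) = 0
  L: 3·[γ]_L − 4·[Δp]_L − [J]_L + 2·[μ]_L = 3·(0) − 4·(-1) − (2) + 2·(-1) = 0
  T: 3·[γ]_T − 4·[Δp]_T − [J]_T + 2·[μ]_T = 3·(-2) − 4·(-2) − (0) + 2·(-1) = 0
  N: 3·[γ]_N − 4·[Δp]_N − [J]_N + 2·[μ]_N = 3·(0) − 4·(0) − (0) + 2·(0) = 0
All base exponents vanish — dimensionless.

yes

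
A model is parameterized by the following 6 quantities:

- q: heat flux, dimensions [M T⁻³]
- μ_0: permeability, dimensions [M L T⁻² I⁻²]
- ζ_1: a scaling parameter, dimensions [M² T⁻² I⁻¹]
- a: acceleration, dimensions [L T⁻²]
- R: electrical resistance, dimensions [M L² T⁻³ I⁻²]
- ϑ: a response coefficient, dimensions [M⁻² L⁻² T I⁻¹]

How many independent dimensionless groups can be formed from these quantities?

2

There are 6 variables and 4 base dimensions (M, L, T, I).
The dimension matrix has rank 4.
Independent dimensionless groups: 6 − 4 = 2.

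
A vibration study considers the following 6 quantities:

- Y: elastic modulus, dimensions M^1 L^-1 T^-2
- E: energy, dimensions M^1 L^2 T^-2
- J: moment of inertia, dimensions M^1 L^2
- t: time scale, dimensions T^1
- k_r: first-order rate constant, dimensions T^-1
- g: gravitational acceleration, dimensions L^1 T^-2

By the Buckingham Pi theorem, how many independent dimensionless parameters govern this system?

3

There are 6 variables and 3 base dimensions (M, L, T).
The dimension matrix has rank 3.
Independent dimensionless groups: 6 − 3 = 3.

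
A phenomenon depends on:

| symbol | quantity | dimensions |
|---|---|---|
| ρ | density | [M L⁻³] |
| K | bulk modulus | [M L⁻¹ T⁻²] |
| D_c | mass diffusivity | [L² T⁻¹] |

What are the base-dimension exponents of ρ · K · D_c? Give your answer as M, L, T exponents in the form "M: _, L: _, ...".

Collect each base-dimension exponent across the product:
  M: (1) + (1) + (0) = 2
  L: (-3) + (-1) + (2) = -2
  T: (0) + (-2) + (-1) = -3
So the dimensions are [M² L⁻² T⁻³].

M: 2, L: -2, T: -3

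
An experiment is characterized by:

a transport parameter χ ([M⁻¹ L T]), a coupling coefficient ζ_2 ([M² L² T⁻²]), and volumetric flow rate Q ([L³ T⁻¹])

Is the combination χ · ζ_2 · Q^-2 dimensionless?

no

Sum the exponent of each base dimension across the product:
  M: [χ]_M + [ζ_2]_M − 2·[Q]_M = (-1) + (2) − 2·(0) = 1
  L: [χ]_L + [ζ_2]_L − 2·[Q]_L = (1) + (2) − 2·(3) = -3
  T: [χ]_T + [ζ_2]_T − 2·[Q]_T = (1) + (-2) − 2·(-1) = 1
Net dimensions [M L⁻³ T] ≠ [1] — not dimensionless.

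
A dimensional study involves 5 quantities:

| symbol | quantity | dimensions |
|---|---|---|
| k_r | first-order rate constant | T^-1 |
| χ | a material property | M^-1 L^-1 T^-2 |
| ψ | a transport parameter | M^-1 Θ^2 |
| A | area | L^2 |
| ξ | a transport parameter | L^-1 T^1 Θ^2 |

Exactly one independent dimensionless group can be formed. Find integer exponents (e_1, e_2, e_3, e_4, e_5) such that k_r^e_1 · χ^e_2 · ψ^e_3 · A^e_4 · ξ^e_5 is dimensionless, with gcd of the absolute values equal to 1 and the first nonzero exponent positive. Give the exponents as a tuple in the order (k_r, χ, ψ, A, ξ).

(1, -1, 1, -1, -1)

M: e_1·(0) + e_2·(-1) + e_3·(-1) + e_4·(0) + e_5·(0) = 0
L: e_1·(0) + e_2·(-1) + e_3·(0) + e_4·(2) + e_5·(-1) = 0
T: e_1·(-1) + e_2·(-2) + e_3·(0) + e_4·(0) + e_5·(1) = 0
Θ: e_1·(0) + e_2·(0) + e_3·(2) + e_4·(0) + e_5·(2) = 0
Solving this homogeneous linear system for the smallest-integer solution (first nonzero entry positive) gives (1, -1, 1, -1, -1).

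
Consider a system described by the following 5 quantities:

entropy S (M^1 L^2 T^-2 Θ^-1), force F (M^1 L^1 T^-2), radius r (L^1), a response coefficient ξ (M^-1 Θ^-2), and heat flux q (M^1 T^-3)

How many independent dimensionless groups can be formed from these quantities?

1

There are 5 variables and 4 base dimensions (M, L, T, Θ).
The dimension matrix has rank 4.
Independent dimensionless groups: 5 − 4 = 1.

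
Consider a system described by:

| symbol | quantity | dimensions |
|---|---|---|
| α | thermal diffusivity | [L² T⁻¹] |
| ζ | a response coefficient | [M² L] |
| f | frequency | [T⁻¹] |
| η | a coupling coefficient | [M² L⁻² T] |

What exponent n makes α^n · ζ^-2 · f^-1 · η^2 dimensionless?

Balance the L exponent: (2)·n from α, plus −2·(1) − (0) + 2·(-2) = -6 from the rest, must sum to zero.
2n − 6 = 0, so n = 3.

3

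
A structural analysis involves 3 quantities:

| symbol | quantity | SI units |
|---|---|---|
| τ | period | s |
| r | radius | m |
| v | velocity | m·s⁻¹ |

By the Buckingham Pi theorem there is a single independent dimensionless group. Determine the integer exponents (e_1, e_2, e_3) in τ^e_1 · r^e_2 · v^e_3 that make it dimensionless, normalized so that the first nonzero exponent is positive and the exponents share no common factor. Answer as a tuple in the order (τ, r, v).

(1, -1, 1)

L: e_1·(0) + e_2·(1) + e_3·(1) = 0
T: e_1·(1) + e_2·(0) + e_3·(-1) = 0
Solving this homogeneous linear system for the smallest-integer solution (first nonzero entry positive) gives (1, -1, 1).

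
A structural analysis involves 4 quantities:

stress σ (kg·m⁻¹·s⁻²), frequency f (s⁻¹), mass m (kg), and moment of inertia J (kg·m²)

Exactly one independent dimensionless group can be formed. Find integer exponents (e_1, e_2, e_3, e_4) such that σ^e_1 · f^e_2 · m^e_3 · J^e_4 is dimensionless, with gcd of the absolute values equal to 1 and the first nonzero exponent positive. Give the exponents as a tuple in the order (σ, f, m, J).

M: e_1·(1) + e_2·(0) + e_3·(1) + e_4·(1) = 0
L: e_1·(-1) + e_2·(0) + e_3·(0) + e_4·(2) = 0
T: e_1·(-2) + e_2·(-1) + e_3·(0) + e_4·(0) = 0
Solving this homogeneous linear system for the smallest-integer solution (first nonzero entry positive) gives (2, -4, -3, 1).

(2, -4, -3, 1)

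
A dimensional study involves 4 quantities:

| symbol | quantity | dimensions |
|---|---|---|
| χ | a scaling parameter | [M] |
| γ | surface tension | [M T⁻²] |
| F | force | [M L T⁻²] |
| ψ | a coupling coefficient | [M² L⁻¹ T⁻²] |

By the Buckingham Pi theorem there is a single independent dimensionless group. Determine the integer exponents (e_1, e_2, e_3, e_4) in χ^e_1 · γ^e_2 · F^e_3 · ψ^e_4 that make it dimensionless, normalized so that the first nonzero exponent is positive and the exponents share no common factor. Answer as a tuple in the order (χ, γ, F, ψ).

(1, 2, -1, -1)

M: e_1·(1) + e_2·(1) + e_3·(1) + e_4·(2) = 0
L: e_1·(0) + e_2·(0) + e_3·(1) + e_4·(-1) = 0
T: e_1·(0) + e_2·(-2) + e_3·(-2) + e_4·(-2) = 0
Solving this homogeneous linear system for the smallest-integer solution (first nonzero entry positive) gives (1, 2, -1, -1).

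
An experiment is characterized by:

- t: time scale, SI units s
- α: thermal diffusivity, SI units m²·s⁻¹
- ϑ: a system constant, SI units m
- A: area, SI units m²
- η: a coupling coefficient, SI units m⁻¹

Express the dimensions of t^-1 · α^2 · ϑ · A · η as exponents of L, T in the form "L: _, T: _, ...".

L: 6, T: -3

Collect each base-dimension exponent across the product:
  L: −(0) + 2·(2) + (1) + (2) + (-1) = 6
  T: −(1) + 2·(-1) + (0) + (0) + (0) = -3
So the dimensions are [L⁶ T⁻³].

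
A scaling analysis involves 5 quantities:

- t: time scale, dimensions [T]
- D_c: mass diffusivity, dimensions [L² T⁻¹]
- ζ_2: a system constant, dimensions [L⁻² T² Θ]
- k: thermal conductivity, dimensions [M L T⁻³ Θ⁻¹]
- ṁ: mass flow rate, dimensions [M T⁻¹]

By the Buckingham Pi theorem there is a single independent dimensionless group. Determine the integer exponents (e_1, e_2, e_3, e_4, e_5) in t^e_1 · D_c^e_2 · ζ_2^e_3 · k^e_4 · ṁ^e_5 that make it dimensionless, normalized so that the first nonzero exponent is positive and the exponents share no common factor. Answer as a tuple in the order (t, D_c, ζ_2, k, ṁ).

M: e_1·(0) + e_2·(0) + e_3·(0) + e_4·(1) + e_5·(1) = 0
L: e_1·(0) + e_2·(2) + e_3·(-2) + e_4·(1) + e_5·(0) = 0
T: e_1·(1) + e_2·(-1) + e_3·(2) + e_4·(-3) + e_5·(-1) = 0
Θ: e_1·(0) + e_2·(0) + e_3·(1) + e_4·(-1) + e_5·(0) = 0
Solving this homogeneous linear system for the smallest-integer solution (first nonzero entry positive) gives (1, 1, 2, 2, -2).

(1, 1, 2, 2, -2)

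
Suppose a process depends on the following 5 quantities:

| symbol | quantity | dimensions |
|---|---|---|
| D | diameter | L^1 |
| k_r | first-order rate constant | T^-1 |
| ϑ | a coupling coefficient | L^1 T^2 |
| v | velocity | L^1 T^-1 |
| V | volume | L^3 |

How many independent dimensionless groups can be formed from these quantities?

There are 5 variables and 2 base dimensions (L, T).
The dimension matrix has rank 2.
Independent dimensionless groups: 5 − 2 = 3.

3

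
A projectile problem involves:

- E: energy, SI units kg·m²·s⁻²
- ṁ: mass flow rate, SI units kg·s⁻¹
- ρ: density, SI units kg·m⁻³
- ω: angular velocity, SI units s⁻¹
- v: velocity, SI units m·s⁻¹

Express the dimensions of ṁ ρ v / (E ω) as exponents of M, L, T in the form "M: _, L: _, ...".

M: 1, L: -4, T: 1

Collect each base-dimension exponent across the product:
  M: −(1) + (1) + (1) − (0) + (0) = 1
  L: −(2) + (0) + (-3) − (0) + (1) = -4
  T: −(-2) + (-1) + (0) − (-1) + (-1) = 1
So the dimensions are [M L⁻⁴ T].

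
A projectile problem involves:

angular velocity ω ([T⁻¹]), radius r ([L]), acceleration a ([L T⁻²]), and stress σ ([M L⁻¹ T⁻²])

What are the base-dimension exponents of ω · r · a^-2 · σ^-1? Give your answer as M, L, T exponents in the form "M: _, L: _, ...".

M: -1, L: 0, T: 5

Collect each base-dimension exponent across the product:
  M: (0) + (0) − 2·(0) − (1) = -1
  L: (0) + (1) − 2·(1) − (-1) = 0
  T: (-1) + (0) − 2·(-2) − (-2) = 5
So the dimensions are [M⁻¹ T⁵].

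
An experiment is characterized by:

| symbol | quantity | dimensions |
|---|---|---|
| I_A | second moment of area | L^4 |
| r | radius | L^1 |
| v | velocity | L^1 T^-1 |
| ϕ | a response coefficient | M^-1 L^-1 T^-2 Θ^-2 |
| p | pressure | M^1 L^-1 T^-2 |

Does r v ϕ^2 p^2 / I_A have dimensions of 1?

no

Sum the exponent of each base dimension across the product:
  M: −[I_A]_M + [r]_M + [v]_M + 2·[ϕ]_M + 2·[p]_M = −(0) + (0) + (0) + 2·(-1) + 2·(1) = 0
  L: −[I_A]_L + [r]_L + [v]_L + 2·[ϕ]_L + 2·[p]_L = −(4) + (1) + (1) + 2·(-1) + 2·(-1) = -6
  T: −[I_A]_T + [r]_T + [v]_T + 2·[ϕ]_T + 2·[p]_T = −(0) + (0) + (-1) + 2·(-2) + 2·(-2) = -9
  Θ: −[I_A]_Θ + [r]_Θ + [v]_Θ + 2·[ϕ]_Θ + 2·[p]_Θ = −(0) + (0) + (0) + 2·(-2) + 2·(0) = -4
Net dimensions [L⁻⁶ T⁻⁹ Θ⁻⁴] ≠ [1] — not dimensionless.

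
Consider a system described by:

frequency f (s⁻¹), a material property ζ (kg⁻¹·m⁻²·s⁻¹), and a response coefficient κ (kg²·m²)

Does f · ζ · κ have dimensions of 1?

no

Sum the exponent of each base dimension across the product:
  M: [f]_M + [ζ]_M + [κ]_M = (0) + (-1) + (2) = 1
  L: [f]_L + [ζ]_L + [κ]_L = (0) + (-2) + (2) = 0
  T: [f]_T + [ζ]_T + [κ]_T = (-1) + (-1) + (0) = -2
Net dimensions [M T⁻²] ≠ [1] — not dimensionless.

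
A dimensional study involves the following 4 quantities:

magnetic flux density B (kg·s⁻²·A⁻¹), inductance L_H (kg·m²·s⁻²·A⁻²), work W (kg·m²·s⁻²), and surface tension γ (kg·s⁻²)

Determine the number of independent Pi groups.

There are 4 variables and 4 base dimensions (M, L, T, I).
The dimension matrix has rank 3 (less than 4: the dimension vectors are linearly dependent).
Independent dimensionless groups: 4 − 3 = 1.

1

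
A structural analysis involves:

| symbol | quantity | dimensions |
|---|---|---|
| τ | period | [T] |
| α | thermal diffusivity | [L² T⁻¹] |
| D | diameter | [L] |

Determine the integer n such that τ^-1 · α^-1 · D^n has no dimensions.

Balance the L exponent: (1)·n from D, plus −(0) − (2) = -2 from the rest, must sum to zero.
n − 2 = 0, so n = 2.

2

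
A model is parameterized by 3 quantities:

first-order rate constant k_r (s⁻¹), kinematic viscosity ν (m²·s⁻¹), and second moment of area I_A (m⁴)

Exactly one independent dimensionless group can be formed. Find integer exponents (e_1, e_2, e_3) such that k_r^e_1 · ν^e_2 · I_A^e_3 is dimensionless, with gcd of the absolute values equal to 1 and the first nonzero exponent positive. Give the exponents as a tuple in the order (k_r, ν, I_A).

L: e_1·(0) + e_2·(2) + e_3·(4) = 0
T: e_1·(-1) + e_2·(-1) + e_3·(0) = 0
Solving this homogeneous linear system for the smallest-integer solution (first nonzero entry positive) gives (2, -2, 1).

(2, -2, 1)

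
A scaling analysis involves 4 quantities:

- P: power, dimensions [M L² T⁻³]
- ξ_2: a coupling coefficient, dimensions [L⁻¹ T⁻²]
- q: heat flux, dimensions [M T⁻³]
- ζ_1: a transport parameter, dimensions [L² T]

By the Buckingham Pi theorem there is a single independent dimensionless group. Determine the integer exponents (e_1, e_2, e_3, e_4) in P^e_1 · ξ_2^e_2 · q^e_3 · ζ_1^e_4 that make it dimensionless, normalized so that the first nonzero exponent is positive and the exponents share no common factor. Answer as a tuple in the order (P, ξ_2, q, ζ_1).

(3, -2, -3, -4)

M: e_1·(1) + e_2·(0) + e_3·(1) + e_4·(0) = 0
L: e_1·(2) + e_2·(-1) + e_3·(0) + e_4·(2) = 0
T: e_1·(-3) + e_2·(-2) + e_3·(-3) + e_4·(1) = 0
Solving this homogeneous linear system for the smallest-integer solution (first nonzero entry positive) gives (3, -2, -3, -4).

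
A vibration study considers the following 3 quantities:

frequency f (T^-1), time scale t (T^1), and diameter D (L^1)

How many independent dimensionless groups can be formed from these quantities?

1

There are 3 variables and 2 base dimensions (L, T).
The dimension matrix has rank 2.
Independent dimensionless groups: 3 − 2 = 1.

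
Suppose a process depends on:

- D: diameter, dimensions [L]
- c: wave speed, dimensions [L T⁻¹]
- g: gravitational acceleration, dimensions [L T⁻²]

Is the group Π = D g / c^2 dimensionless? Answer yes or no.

Sum the exponent of each base dimension across the product:
  L: [D]_L − 2·[c]_L + [g]_L = (1) − 2·(1) + (1) = 0
  T: [D]_T − 2·[c]_T + [g]_T = (0) − 2·(-1) + (-2) = 0
All base exponents vanish — dimensionless.

yes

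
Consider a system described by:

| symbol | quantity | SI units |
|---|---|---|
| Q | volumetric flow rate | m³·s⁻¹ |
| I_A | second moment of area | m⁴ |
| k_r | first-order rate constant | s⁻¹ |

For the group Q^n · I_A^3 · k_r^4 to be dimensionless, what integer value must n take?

Balance the L exponent: (3)·n from Q, plus 3·(4) + 4·(0) = 12 from the rest, must sum to zero.
3n + 12 = 0, so n = -4.

-4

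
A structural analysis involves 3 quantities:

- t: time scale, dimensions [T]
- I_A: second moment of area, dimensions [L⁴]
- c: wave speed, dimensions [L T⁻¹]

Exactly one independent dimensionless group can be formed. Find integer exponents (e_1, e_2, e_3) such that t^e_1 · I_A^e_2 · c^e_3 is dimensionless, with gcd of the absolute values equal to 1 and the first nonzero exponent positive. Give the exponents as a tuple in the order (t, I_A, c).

L: e_1·(0) + e_2·(4) + e_3·(1) = 0
T: e_1·(1) + e_2·(0) + e_3·(-1) = 0
Solving this homogeneous linear system for the smallest-integer solution (first nonzero entry positive) gives (4, -1, 4).

(4, -1, 4)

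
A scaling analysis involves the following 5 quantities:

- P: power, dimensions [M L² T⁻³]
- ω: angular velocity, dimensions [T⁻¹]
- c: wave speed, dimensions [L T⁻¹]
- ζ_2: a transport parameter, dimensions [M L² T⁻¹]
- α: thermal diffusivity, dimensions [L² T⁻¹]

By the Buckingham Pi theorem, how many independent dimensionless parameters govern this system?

There are 5 variables and 3 base dimensions (M, L, T).
The dimension matrix has rank 3.
Independent dimensionless groups: 5 − 3 = 2.

2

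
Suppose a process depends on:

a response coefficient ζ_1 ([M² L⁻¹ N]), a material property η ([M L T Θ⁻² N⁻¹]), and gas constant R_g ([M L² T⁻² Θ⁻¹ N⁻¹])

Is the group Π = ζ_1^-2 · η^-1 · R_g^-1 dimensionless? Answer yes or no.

no

Sum the exponent of each base dimension across the product:
  M: −2·[ζ_1]_M − [η]_M − [R_g]_M = −2·(2) − (1) − (1) = -6
  L: −2·[ζ_1]_L − [η]_L − [R_g]_L = −2·(-1) − (1) − (2) = -1
  T: −2·[ζ_1]_T − [η]_T − [R_g]_T = −2·(0) − (1) − (-2) = 1
  Θ: −2·[ζ_1]_Θ − [η]_Θ − [R_g]_Θ = −2·(0) − (-2) − (-1) = 3
  N: −2·[ζ_1]_N − [η]_N − [R_g]_N = −2·(1) − (-1) − (-1) = 0
Net dimensions [M⁻⁶ L⁻¹ T Θ³] ≠ [1] — not dimensionless.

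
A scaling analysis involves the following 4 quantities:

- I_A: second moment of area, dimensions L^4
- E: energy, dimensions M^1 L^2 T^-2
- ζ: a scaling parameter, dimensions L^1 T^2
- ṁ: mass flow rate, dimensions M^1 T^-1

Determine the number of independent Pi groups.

There are 4 variables and 3 base dimensions (M, L, T).
The dimension matrix has rank 3.
Independent dimensionless groups: 4 − 3 = 1.

1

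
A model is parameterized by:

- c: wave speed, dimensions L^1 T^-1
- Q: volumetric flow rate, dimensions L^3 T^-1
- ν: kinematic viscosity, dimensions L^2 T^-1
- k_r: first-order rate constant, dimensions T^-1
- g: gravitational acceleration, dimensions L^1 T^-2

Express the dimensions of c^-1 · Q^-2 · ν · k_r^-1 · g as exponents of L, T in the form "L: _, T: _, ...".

L: -4, T: 1

Collect each base-dimension exponent across the product:
  L: −(1) − 2·(3) + (2) − (0) + (1) = -4
  T: −(-1) − 2·(-1) + (-1) − (-1) + (-2) = 1
So the dimensions are [L⁻⁴ T].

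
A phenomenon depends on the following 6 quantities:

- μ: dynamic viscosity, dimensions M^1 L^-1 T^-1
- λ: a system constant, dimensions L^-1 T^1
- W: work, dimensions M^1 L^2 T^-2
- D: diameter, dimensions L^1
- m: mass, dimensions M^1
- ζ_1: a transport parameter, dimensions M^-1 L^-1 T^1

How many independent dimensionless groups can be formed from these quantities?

3

There are 6 variables and 3 base dimensions (M, L, T).
The dimension matrix has rank 3.
Independent dimensionless groups: 6 − 3 = 3.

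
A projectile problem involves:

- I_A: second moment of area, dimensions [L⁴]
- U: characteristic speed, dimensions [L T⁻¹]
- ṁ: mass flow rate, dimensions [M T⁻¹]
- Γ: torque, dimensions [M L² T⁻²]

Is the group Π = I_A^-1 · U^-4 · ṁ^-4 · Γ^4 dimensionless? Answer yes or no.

Sum the exponent of each base dimension across the product:
  M: −[I_A]_M − 4·[U]_M − 4·[ṁ]_M + 4·[Γ]_M = −(0) − 4·(0) − 4·(1) + 4·(1) = 0
  L: −[I_A]_L − 4·[U]_L − 4·[ṁ]_L + 4·[Γ]_L = −(4) − 4·(1) − 4·(0) + 4·(2) = 0
  T: −[I_A]_T − 4·[U]_T − 4·[ṁ]_T + 4·[Γ]_T = −(0) − 4·(-1) − 4·(-1) + 4·(-2) = 0
All base exponents vanish — dimensionless.

yes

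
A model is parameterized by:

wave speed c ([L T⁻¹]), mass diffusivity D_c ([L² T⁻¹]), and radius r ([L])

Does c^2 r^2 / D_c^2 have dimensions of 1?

yes

Sum the exponent of each base dimension across the product:
  M: 2·[c]_M − 2·[D_c]_M + 2·[r]_M = 2·(0) − 2·(0) + 2·(0) = 0
  L: 2·[c]_L − 2·[D_c]_L + 2·[r]_L = 2·(1) − 2·(2) + 2·(1) = 0
  T: 2·[c]_T − 2·[D_c]_T + 2·[r]_T = 2·(-1) − 2·(-1) + 2·(0) = 0
  N: 2·[c]_N − 2·[D_c]_N + 2·[r]_N = 2·(0) − 2·(0) + 2·(0) = 0
All base exponents vanish — dimensionless.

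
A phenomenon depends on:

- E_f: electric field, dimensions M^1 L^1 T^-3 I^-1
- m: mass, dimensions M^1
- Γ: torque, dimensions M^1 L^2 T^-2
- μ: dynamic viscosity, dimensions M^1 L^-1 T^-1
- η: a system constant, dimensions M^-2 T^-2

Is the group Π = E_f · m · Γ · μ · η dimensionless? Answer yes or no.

no

Sum the exponent of each base dimension across the product:
  M: [E_f]_M + [m]_M + [Γ]_M + [μ]_M + [η]_M = (1) + (1) + (1) + (1) + (-2) = 2
  L: [E_f]_L + [m]_L + [Γ]_L + [μ]_L + [η]_L = (1) + (0) + (2) + (-1) + (0) = 2
  T: [E_f]_T + [m]_T + [Γ]_T + [μ]_T + [η]_T = (-3) + (0) + (-2) + (-1) + (-2) = -8
  I: [E_f]_I + [m]_I + [Γ]_I + [μ]_I + [η]_I = (-1) + (0) + (0) + (0) + (0) = -1
Net dimensions [M² L² T⁻⁸ I⁻¹] ≠ [1] — not dimensionless.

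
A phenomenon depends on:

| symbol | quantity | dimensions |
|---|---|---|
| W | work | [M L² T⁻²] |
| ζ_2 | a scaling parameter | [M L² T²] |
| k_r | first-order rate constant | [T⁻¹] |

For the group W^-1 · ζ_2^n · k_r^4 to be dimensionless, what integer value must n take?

1

Balance the M exponent: (1)·n from ζ_2, plus −(1) + 4·(0) = -1 from the rest, must sum to zero.
n − 1 = 0, so n = 1.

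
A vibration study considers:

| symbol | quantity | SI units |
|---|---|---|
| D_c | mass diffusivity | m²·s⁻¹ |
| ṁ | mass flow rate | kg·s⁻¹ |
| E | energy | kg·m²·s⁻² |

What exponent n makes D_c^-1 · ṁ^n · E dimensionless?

Balance the M exponent: (1)·n from ṁ, plus −(0) + (1) = 1 from the rest, must sum to zero.
n + 1 = 0, so n = -1.

-1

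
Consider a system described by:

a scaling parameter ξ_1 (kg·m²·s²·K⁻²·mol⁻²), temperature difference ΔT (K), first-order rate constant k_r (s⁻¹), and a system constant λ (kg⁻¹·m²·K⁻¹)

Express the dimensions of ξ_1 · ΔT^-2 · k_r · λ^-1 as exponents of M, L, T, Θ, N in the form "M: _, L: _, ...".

M: 2, L: 0, T: 1, Θ: -3, N: -2

Collect each base-dimension exponent across the product:
  M: (1) − 2·(0) + (0) − (-1) = 2
  L: (2) − 2·(0) + (0) − (2) = 0
  T: (2) − 2·(0) + (-1) − (0) = 1
  Θ: (-2) − 2·(1) + (0) − (-1) = -3
  N: (-2) − 2·(0) + (0) − (0) = -2
So the dimensions are [M² T Θ⁻³ N⁻²].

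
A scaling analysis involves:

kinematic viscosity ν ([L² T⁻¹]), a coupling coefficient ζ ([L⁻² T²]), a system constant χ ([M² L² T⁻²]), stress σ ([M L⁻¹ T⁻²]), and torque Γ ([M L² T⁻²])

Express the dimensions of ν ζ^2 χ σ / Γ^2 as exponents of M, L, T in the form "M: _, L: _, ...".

Collect each base-dimension exponent across the product:
  M: (0) + 2·(0) + (2) + (1) − 2·(1) = 1
  L: (2) + 2·(-2) + (2) + (-1) − 2·(2) = -5
  T: (-1) + 2·(2) + (-2) + (-2) − 2·(-2) = 3
So the dimensions are [M L⁻⁵ T³].

M: 1, L: -5, T: 3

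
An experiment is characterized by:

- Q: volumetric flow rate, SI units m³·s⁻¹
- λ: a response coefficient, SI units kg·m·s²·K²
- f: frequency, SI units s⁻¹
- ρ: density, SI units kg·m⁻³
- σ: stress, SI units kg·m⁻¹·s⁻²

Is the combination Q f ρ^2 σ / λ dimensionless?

Sum the exponent of each base dimension across the product:
  M: [Q]_M − [λ]_M + [f]_M + 2·[ρ]_M + [σ]_M = (0) − (1) + (0) + 2·(1) + (1) = 2
  L: [Q]_L − [λ]_L + [f]_L + 2·[ρ]_L + [σ]_L = (3) − (1) + (0) + 2·(-3) + (-1) = -5
  T: [Q]_T − [λ]_T + [f]_T + 2·[ρ]_T + [σ]_T = (-1) − (2) + (-1) + 2·(0) + (-2) = -6
  Θ: [Q]_Θ − [λ]_Θ + [f]_Θ + 2·[ρ]_Θ + [σ]_Θ = (0) − (2) + (0) + 2·(0) + (0) = -2
Net dimensions [M² L⁻⁵ T⁻⁶ Θ⁻²] ≠ [1] — not dimensionless.

no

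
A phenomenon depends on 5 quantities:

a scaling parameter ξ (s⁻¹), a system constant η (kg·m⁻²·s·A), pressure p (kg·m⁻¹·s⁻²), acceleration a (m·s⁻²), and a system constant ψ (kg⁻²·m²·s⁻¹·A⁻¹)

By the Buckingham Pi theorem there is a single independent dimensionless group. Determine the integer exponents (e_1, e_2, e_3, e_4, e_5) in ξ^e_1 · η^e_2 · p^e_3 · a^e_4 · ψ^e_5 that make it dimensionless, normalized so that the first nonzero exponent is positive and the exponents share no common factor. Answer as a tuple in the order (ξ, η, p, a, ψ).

(4, -1, -1, -1, -1)

M: e_1·(0) + e_2·(1) + e_3·(1) + e_4·(0) + e_5·(-2) = 0
L: e_1·(0) + e_2·(-2) + e_3·(-1) + e_4·(1) + e_5·(2) = 0
T: e_1·(-1) + e_2·(1) + e_3·(-2) + e_4·(-2) + e_5·(-1) = 0
I: e_1·(0) + e_2·(1) + e_3·(0) + e_4·(0) + e_5·(-1) = 0
Solving this homogeneous linear system for the smallest-integer solution (first nonzero entry positive) gives (4, -1, -1, -1, -1).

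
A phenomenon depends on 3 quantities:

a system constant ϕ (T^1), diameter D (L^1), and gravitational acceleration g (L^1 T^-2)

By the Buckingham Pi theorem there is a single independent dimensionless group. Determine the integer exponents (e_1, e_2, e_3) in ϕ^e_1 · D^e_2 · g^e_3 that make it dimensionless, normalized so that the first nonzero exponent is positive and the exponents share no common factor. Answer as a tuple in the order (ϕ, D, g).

L: e_1·(0) + e_2·(1) + e_3·(1) = 0
T: e_1·(1) + e_2·(0) + e_3·(-2) = 0
Solving this homogeneous linear system for the smallest-integer solution (first nonzero entry positive) gives (2, -1, 1).

(2, -1, 1)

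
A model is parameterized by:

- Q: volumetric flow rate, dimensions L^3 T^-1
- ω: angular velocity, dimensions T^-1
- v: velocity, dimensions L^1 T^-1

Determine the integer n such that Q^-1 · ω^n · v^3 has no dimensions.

Balance the T exponent: (-1)·n from ω, plus −(-1) + 3·(-1) = -2 from the rest, must sum to zero.
−n − 2 = 0, so n = -2.

-2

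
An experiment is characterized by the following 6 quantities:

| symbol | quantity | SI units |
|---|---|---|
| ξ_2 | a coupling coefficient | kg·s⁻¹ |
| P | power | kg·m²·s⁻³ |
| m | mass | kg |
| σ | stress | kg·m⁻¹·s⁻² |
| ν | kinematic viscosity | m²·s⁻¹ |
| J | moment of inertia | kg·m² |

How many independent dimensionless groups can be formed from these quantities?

3

There are 6 variables and 3 base dimensions (M, L, T).
The dimension matrix has rank 3.
Independent dimensionless groups: 6 − 3 = 3.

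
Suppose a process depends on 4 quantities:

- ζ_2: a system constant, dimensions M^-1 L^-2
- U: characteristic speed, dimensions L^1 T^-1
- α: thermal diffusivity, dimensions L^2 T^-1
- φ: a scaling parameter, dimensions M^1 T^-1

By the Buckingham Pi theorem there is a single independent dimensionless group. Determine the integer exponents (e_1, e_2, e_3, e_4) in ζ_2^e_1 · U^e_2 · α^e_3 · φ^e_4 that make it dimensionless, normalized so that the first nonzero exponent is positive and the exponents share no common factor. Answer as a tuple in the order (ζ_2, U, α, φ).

(1, -4, 3, 1)

M: e_1·(-1) + e_2·(0) + e_3·(0) + e_4·(1) = 0
L: e_1·(-2) + e_2·(1) + e_3·(2) + e_4·(0) = 0
T: e_1·(0) + e_2·(-1) + e_3·(-1) + e_4·(-1) = 0
Solving this homogeneous linear system for the smallest-integer solution (first nonzero entry positive) gives (1, -4, 3, 1).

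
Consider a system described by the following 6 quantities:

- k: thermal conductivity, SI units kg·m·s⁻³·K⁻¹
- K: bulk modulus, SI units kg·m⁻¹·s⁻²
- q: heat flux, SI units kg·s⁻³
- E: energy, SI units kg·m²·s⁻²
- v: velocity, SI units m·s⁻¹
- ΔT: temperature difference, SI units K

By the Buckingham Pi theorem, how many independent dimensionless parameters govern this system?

There are 6 variables and 4 base dimensions (M, L, T, Θ).
The dimension matrix has rank 4.
Independent dimensionless groups: 6 − 4 = 2.

2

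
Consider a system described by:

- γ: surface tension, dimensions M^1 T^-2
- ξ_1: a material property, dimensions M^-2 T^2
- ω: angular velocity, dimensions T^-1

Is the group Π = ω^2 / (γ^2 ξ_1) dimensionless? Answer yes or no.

yes

Sum the exponent of each base dimension across the product:
  M: −2·[γ]_M − [ξ_1]_M + 2·[ω]_M = −2·(1) − (-2) + 2·(0) = 0
  L: −2·[γ]_L − [ξ_1]_L + 2·[ω]_L = −2·(0) − (0) + 2·(0) = 0
  T: −2·[γ]_T − [ξ_1]_T + 2·[ω]_T = −2·(-2) − (2) + 2·(-1) = 0
All base exponents vanish — dimensionless.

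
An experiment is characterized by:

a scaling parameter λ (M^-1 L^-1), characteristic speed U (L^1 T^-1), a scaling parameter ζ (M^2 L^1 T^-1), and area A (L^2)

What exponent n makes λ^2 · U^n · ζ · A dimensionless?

Balance the L exponent: (1)·n from U, plus 2·(-1) + (1) + (2) = 1 from the rest, must sum to zero.
n + 1 = 0, so n = -1.

-1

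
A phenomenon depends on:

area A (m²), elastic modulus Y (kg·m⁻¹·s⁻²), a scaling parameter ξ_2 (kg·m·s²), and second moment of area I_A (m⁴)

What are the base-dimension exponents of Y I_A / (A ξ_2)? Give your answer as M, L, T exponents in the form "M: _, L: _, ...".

M: 0, L: 0, T: -4

Collect each base-dimension exponent across the product:
  M: −(0) + (1) − (1) + (0) = 0
  L: −(2) + (-1) − (1) + (4) = 0
  T: −(0) + (-2) − (2) + (0) = -4
So the dimensions are [T⁻⁴].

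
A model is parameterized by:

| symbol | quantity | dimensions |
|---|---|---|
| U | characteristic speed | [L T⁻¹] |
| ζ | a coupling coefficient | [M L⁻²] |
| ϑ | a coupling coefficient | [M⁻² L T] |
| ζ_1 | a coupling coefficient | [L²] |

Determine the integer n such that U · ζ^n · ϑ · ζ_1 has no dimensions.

Balance the M exponent: (1)·n from ζ, plus (0) + (-2) + (0) = -2 from the rest, must sum to zero.
n − 2 = 0, so n = 2.

2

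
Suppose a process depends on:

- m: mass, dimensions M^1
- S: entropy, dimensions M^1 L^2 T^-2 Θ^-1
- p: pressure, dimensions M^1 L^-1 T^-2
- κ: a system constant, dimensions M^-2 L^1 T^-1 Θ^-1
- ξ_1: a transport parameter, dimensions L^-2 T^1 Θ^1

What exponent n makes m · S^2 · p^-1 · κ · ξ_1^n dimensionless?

3

Balance the L exponent: (-2)·n from ξ_1, plus (0) + 2·(2) − (-1) + (1) = 6 from the rest, must sum to zero.
-2n + 6 = 0, so n = 3.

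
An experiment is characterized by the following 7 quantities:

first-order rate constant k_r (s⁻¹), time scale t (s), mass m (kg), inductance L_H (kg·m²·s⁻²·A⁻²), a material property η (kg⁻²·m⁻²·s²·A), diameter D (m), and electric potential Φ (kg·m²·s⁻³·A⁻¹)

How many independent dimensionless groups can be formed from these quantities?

3

There are 7 variables and 4 base dimensions (M, L, T, I).
The dimension matrix has rank 4.
Independent dimensionless groups: 7 − 4 = 3.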